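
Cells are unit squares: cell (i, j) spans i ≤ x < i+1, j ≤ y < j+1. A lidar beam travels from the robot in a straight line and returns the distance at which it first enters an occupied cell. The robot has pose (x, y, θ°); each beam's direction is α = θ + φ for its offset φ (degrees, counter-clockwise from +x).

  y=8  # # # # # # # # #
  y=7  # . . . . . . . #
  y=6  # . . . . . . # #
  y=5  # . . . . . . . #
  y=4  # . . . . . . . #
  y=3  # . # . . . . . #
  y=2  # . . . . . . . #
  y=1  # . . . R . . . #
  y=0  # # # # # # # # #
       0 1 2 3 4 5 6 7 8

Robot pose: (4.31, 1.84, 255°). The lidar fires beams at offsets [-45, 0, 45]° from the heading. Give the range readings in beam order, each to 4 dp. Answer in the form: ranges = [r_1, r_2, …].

beam 1: φ=-45°, α=210°
  cosα=-0.8660 sinα=-0.5000 | (4,1) | tMaxX 0.3580 tMaxY 1.6800 | tΔX 1.1547 tΔY 2.0000
    t=0.3580 [x] (3,1)
    t=1.5127 [x] (2,1)
    t=1.6800 [y] (2,0) — stop
  → r_1 = 1.6800
beam 2: φ=0°, α=255°
  cosα=-0.2588 sinα=-0.9659 | (4,1) | tMaxX 1.1977 tMaxY 0.8696 | tΔX 3.8637 tΔY 1.0353
    t=0.8696 [y] (4,0) — stop
  → r_2 = 0.8696
beam 3: φ=45°, α=300°
  cosα=0.5000 sinα=-0.8660 | (4,1) | tMaxX 1.3800 tMaxY 0.9699 | tΔX 2.0000 tΔY 1.1547
    t=0.9699 [y] (4,0) — stop
  → r_3 = 0.9699

ranges = [1.6800, 0.8696, 0.9699]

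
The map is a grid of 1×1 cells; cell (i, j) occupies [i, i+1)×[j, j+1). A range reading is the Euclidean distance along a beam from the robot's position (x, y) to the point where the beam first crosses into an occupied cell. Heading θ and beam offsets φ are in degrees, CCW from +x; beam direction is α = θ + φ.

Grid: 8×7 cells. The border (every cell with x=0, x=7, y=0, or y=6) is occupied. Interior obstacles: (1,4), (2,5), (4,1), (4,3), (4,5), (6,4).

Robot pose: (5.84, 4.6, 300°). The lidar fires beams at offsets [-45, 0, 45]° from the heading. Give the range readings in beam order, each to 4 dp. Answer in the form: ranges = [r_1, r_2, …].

ranges = [3.2455, 0.3200, 0.1656]

beam 1: φ=-45°, α=255°
  d=(-0.2588,-0.9659)  start (5,4)  tX=3.2455 tY=0.6212  stride 1/|dx|=3.8637 1/|dy|=1.0353
    cross y-line → (5,3), t=0.6212
    cross y-line → (5,2), t=1.6564
    cross y-line → (5,1), t=2.6917
    cross x-line → (4,1), t=3.2455 (wall)
  → r_1 = 3.2455
beam 2: φ=0°, α=300°
  d=(0.5000,-0.8660)  start (5,4)  tX=0.3200 tY=0.6928  stride 1/|dx|=2.0000 1/|dy|=1.1547
    cross x-line → (6,4), t=0.3200 (wall)
  → r_2 = 0.3200
beam 3: φ=45°, α=345°
  d=(0.9659,-0.2588)  start (5,4)  tX=0.1656 tY=2.3182  stride 1/|dx|=1.0353 1/|dy|=3.8637
    cross x-line → (6,4), t=0.1656 (wall)
  → r_3 = 0.1656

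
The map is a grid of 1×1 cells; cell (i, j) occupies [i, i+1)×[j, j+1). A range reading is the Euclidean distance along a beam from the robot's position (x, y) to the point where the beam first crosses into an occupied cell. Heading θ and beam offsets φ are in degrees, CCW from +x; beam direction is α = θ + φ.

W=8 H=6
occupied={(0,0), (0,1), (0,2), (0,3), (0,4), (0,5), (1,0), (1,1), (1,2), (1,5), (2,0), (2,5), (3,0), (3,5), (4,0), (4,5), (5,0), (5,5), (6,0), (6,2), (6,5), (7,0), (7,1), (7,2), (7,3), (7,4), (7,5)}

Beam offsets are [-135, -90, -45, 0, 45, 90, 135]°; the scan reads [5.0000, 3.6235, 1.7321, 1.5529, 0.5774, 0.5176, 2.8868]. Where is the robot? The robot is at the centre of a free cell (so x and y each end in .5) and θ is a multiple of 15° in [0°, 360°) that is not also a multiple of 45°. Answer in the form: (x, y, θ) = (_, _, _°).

(x, y, θ) = (5.5, 2.5, 285°)

Enumerate (i+0.5, j+0.5, θ) over the 21 free cells and 16 admissible headings. For each, cast all 7 beams and compare to the given ranges.
  (4.5, 4.5, 240°): beam 1 = 0.5176 ≠ 5.0000 ✗
  (5.5, 4.5, 285°): beam 1 = 1.0000 ≠ 5.0000 ✗
  (4.5, 3.5, 345°): beam 1 = 2.8868 ≠ 5.0000 ✗
  …
  (5.5, 2.5, 285°): r_1=5.0000, r_2=3.6235, r_3=1.7321, r_4=1.5529, r_5=0.5774, r_6=0.5176, r_7=2.8868 — all match ✓
Only this pose fits every beam.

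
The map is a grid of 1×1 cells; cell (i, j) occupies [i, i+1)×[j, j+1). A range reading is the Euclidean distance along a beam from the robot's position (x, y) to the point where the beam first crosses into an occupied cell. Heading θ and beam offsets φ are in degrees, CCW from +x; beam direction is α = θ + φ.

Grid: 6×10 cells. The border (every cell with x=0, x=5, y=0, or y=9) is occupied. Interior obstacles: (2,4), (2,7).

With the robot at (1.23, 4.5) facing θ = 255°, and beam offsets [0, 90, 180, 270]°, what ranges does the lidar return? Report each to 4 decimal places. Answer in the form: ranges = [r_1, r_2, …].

beam 1: φ=0°, α=255°
  d=(-0.2588,-0.9659)  start (1,4)  tX=0.8887 tY=0.5176  stride 1/|dx|=3.8637 1/|dy|=1.0353
    cross y-line → (1,3), t=0.5176
    cross x-line → (0,3), t=0.8887 (wall)
  → r_1 = 0.8887
beam 2: φ=90°, α=345°
  d=(0.9659,-0.2588)  start (1,4)  tX=0.7972 tY=1.9319  stride 1/|dx|=1.0353 1/|dy|=3.8637
    cross x-line → (2,4), t=0.7972 (wall)
  → r_2 = 0.7972
beam 3: φ=180°, α=75°
  d=(0.2588,0.9659)  start (1,4)  tX=2.9751 tY=0.5176  stride 1/|dx|=3.8637 1/|dy|=1.0353
    cross y-line → (1,5), t=0.5176
    cross y-line → (1,6), t=1.5529
    cross y-line → (1,7), t=2.5882
    cross x-line → (2,7), t=2.9751 (wall)
  → r_3 = 2.9751
beam 4: φ=270°, α=165°
  d=(-0.9659,0.2588)  start (1,4)  tX=0.2381 tY=1.9319  stride 1/|dx|=1.0353 1/|dy|=3.8637
    cross x-line → (0,4), t=0.2381 (wall)
  → r_4 = 0.2381

ranges = [0.8887, 0.7972, 2.9751, 0.2381]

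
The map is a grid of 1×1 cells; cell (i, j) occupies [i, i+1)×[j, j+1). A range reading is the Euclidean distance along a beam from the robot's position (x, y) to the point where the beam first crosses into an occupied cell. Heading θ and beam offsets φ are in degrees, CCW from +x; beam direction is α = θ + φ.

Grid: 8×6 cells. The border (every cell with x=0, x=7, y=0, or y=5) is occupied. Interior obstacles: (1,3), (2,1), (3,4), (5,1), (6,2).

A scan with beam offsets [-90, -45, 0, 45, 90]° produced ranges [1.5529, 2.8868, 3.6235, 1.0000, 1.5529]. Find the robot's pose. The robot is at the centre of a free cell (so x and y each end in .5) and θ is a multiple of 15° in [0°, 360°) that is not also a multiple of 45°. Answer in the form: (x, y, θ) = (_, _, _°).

(x, y, θ) = (2.5, 3.5, 345°)

The pose lattice has 19·16 = 304 candidates. Test each by forward raycasting.
  (4.5, 4.5, 285°): beam 1 = 0.5176 ≠ 1.5529 ✗
  (5.5, 2.5, 150°): beam 1 = 2.8868 ≠ 1.5529 ✗
  (4.5, 1.5, 30°): beam 1 = 0.5774 ≠ 1.5529 ✗
  (3.5, 1.5, 105°): beam 2 = 4.0415 ≠ 2.8868 ✗
  (2.5, 3.5, 105°): beam 1 = 4.6587 ≠ 1.5529 ✗
  …
  (2.5, 3.5, 345°): r_1=1.5529, r_2=2.8868, r_3=3.6235, r_4=1.0000, r_5=1.5529 — all match ✓
Only this pose fits every beam.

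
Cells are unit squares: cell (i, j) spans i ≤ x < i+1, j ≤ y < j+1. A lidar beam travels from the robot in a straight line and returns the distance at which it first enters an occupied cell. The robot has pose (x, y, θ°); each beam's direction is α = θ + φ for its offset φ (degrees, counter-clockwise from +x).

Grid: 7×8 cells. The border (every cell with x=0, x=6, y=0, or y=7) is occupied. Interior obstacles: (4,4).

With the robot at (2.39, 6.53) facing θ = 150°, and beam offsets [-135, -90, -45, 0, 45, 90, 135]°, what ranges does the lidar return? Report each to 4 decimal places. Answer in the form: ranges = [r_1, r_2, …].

beam 1: φ=-135°, α=15°
  direction (0.9659, 0.2588); cell (2,6); t to first gridline: x 0.6315, y 1.8159 (then +1.0353 / +3.8637)
    (3,6) via x @ 0.6315
    (4,6) via x @ 1.6668
    (4,7) via y @ 1.8159  # hit
  → r_1 = 1.8159
beam 2: φ=-90°, α=60°
  direction (0.5000, 0.8660); cell (2,6); t to first gridline: x 1.2200, y 0.5427 (then +2.0000 / +1.1547)
    (2,7) via y @ 0.5427  # hit
  → r_2 = 0.5427
beam 3: φ=-45°, α=105°
  direction (-0.2588, 0.9659); cell (2,6); t to first gridline: x 1.5068, y 0.4866 (then +3.8637 / +1.0353)
    (2,7) via y @ 0.4866  # hit
  → r_3 = 0.4866
beam 4: φ=0°, α=150°
  direction (-0.8660, 0.5000); cell (2,6); t to first gridline: x 0.4503, y 0.9400 (then +1.1547 / +2.0000)
    (1,6) via x @ 0.4503
    (1,7) via y @ 0.9400  # hit
  → r_4 = 0.9400
beam 5: φ=45°, α=195°
  direction (-0.9659, -0.2588); cell (2,6); t to first gridline: x 0.4038, y 2.0478 (then +1.0353 / +3.8637)
    (1,6) via x @ 0.4038
    (0,6) via x @ 1.4390  # hit
  → r_5 = 1.4390
beam 6: φ=90°, α=240°
  direction (-0.5000, -0.8660); cell (2,6); t to first gridline: x 0.7800, y 0.6120 (then +2.0000 / +1.1547)
    (2,5) via y @ 0.6120
    (1,5) via x @ 0.7800
    (1,4) via y @ 1.7667
    (0,4) via x @ 2.7800  # hit
  → r_6 = 2.7800
beam 7: φ=135°, α=285°
  direction (0.2588, -0.9659); cell (2,6); t to first gridline: x 2.3569, y 0.5487 (then +3.8637 / +1.0353)
    (2,5) via y @ 0.5487
    (2,4) via y @ 1.5840
    (3,4) via x @ 2.3569
    (3,3) via y @ 2.6192
    (3,2) via y @ 3.6545
    (3,1) via y @ 4.6898
    (3,0) via y @ 5.7251  # hit
  → r_7 = 5.7251

ranges = [1.8159, 0.5427, 0.4866, 0.9400, 1.4390, 2.7800, 5.7251]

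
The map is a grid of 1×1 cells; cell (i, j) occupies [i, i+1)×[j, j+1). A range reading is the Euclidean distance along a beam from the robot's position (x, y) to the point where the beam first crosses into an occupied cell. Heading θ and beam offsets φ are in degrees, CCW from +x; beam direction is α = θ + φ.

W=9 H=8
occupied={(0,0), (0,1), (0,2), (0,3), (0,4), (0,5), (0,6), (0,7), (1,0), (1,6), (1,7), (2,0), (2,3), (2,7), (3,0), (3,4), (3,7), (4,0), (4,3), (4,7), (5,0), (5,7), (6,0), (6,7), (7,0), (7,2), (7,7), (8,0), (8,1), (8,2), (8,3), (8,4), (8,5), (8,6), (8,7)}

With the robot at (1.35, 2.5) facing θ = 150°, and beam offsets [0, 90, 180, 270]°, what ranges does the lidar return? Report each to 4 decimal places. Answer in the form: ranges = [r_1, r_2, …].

ranges = [0.4041, 0.7000, 3.0000, 1.3000]

beam 1: φ=0°, α=150°
  d=(-0.8660,0.5000)  start (1,2)  tX=0.4041 tY=1.0000  stride 1/|dx|=1.1547 1/|dy|=2.0000
    cross x-line → (0,2), t=0.4041 (wall)
  → r_1 = 0.4041
beam 2: φ=90°, α=240°
  d=(-0.5000,-0.8660)  start (1,2)  tX=0.7000 tY=0.5774  stride 1/|dx|=2.0000 1/|dy|=1.1547
    cross y-line → (1,1), t=0.5774
    cross x-line → (0,1), t=0.7000 (wall)
  → r_2 = 0.7000
beam 3: φ=180°, α=330°
  d=(0.8660,-0.5000)  start (1,2)  tX=0.7506 tY=1.0000  stride 1/|dx|=1.1547 1/|dy|=2.0000
    cross x-line → (2,2), t=0.7506
    cross y-line → (2,1), t=1.0000
    cross x-line → (3,1), t=1.9053
    cross y-line → (3,0), t=3.0000 (wall)
  → r_3 = 3.0000
beam 4: φ=270°, α=60°
  d=(0.5000,0.8660)  start (1,2)  tX=1.3000 tY=0.5774  stride 1/|dx|=2.0000 1/|dy|=1.1547
    cross y-line → (1,3), t=0.5774
    cross x-line → (2,3), t=1.3000 (wall)
  → r_4 = 1.3000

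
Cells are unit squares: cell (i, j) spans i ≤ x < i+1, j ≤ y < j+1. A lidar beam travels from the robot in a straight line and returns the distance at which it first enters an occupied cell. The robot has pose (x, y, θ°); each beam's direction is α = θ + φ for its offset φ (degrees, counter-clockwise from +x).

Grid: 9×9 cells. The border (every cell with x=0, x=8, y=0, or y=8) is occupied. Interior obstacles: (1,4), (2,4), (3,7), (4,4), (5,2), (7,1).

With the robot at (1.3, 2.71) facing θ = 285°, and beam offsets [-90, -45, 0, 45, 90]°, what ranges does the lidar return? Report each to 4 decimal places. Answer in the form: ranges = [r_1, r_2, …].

beam 1: φ=-90°, α=195°
  cosα=-0.9659 sinα=-0.2588 | (1,2) | tMaxX 0.3106 tMaxY 2.7432 | tΔX 1.0353 tΔY 3.8637
    t=0.3106 [x] (0,2) — stop
  → r_1 = 0.3106
beam 2: φ=-45°, α=240°
  cosα=-0.5000 sinα=-0.8660 | (1,2) | tMaxX 0.6000 tMaxY 0.8198 | tΔX 2.0000 tΔY 1.1547
    t=0.6000 [x] (0,2) — stop
  → r_2 = 0.6000
beam 3: φ=0°, α=285°
  cosα=0.2588 sinα=-0.9659 | (1,2) | tMaxX 2.7046 tMaxY 0.7350 | tΔX 3.8637 tΔY 1.0353
    t=0.7350 [y] (1,1)
    t=1.7703 [y] (1,0) — stop
  → r_3 = 1.7703
beam 4: φ=45°, α=330°
  cosα=0.8660 sinα=-0.5000 | (1,2) | tMaxX 0.8083 tMaxY 1.4200 | tΔX 1.1547 tΔY 2.0000
    t=0.8083 [x] (2,2)
    t=1.4200 [y] (2,1)
    t=1.9630 [x] (3,1)
    t=3.1177 [x] (4,1)
    t=3.4200 [y] (4,0) — stop
  → r_4 = 3.4200
beam 5: φ=90°, α=15°
  cosα=0.9659 sinα=0.2588 | (1,2) | tMaxX 0.7247 tMaxY 1.1205 | tΔX 1.0353 tΔY 3.8637
    t=0.7247 [x] (2,2)
    t=1.1205 [y] (2,3)
    t=1.7600 [x] (3,3)
    t=2.7952 [x] (4,3)
    t=3.8305 [x] (5,3)
    t=4.8658 [x] (6,3)
    t=4.9842 [y] (6,4)
    t=5.9011 [x] (7,4)
    t=6.9364 [x] (8,4) — stop
  → r_5 = 6.9364

ranges = [0.3106, 0.6000, 1.7703, 3.4200, 6.9364]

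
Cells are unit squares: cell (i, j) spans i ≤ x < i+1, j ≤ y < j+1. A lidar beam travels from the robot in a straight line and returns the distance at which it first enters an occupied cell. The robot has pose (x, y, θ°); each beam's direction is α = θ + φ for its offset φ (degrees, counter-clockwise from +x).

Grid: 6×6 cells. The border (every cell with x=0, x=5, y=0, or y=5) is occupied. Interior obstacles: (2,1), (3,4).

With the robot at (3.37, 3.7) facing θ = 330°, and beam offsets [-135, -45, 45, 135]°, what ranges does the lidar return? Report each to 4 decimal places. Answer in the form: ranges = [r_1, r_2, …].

beam 1: φ=-135°, α=195°
  cosα=-0.9659 sinα=-0.2588 | (3,3) | tMaxX 0.3831 tMaxY 2.7046 | tΔX 1.0353 tΔY 3.8637
    t=0.3831 [x] (2,3)
    t=1.4183 [x] (1,3)
    t=2.4536 [x] (0,3) — stop
  → r_1 = 2.4536
beam 2: φ=-45°, α=285°
  cosα=0.2588 sinα=-0.9659 | (3,3) | tMaxX 2.4341 tMaxY 0.7247 | tΔX 3.8637 tΔY 1.0353
    t=0.7247 [y] (3,2)
    t=1.7600 [y] (3,1)
    t=2.4341 [x] (4,1)
    t=2.7952 [y] (4,0) — stop
  → r_2 = 2.7952
beam 3: φ=45°, α=15°
  cosα=0.9659 sinα=0.2588 | (3,3) | tMaxX 0.6522 tMaxY 1.1591 | tΔX 1.0353 tΔY 3.8637
    t=0.6522 [x] (4,3)
    t=1.1591 [y] (4,4)
    t=1.6875 [x] (5,4) — stop
  → r_3 = 1.6875
beam 4: φ=135°, α=105°
  cosα=-0.2588 sinα=0.9659 | (3,3) | tMaxX 1.4296 tMaxY 0.3106 | tΔX 3.8637 tΔY 1.0353
    t=0.3106 [y] (3,4) — stop
  → r_4 = 0.3106

ranges = [2.4536, 2.7952, 1.6875, 0.3106]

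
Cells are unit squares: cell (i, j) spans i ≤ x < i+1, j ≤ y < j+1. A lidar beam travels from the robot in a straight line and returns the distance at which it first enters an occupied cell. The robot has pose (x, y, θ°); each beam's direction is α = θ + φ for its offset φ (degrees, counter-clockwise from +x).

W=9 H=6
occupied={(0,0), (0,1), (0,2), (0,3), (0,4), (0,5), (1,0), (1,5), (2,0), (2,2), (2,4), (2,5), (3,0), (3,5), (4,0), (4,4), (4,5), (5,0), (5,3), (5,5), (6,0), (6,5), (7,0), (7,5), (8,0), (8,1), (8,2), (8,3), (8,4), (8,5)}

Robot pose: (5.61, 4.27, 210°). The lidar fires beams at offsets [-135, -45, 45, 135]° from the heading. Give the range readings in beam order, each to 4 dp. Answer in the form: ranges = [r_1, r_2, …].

beam 1: φ=-135°, α=75°
  direction (0.2588, 0.9659); cell (5,4); t to first gridline: x 1.5068, y 0.7558 (then +3.8637 / +1.0353)
    (5,5) via y @ 0.7558  # hit
  → r_1 = 0.7558
beam 2: φ=-45°, α=165°
  direction (-0.9659, 0.2588); cell (5,4); t to first gridline: x 0.6315, y 2.8205 (then +1.0353 / +3.8637)
    (4,4) via x @ 0.6315  # hit
  → r_2 = 0.6315
beam 3: φ=45°, α=255°
  direction (-0.2588, -0.9659); cell (5,4); t to first gridline: x 2.3569, y 0.2795 (then +3.8637 / +1.0353)
    (5,3) via y @ 0.2795  # hit
  → r_3 = 0.2795
beam 4: φ=135°, α=345°
  direction (0.9659, -0.2588); cell (5,4); t to first gridline: x 0.4038, y 1.0432 (then +1.0353 / +3.8637)
    (6,4) via x @ 0.4038
    (6,3) via y @ 1.0432
    (7,3) via x @ 1.4390
    (8,3) via x @ 2.4743  # hit
  → r_4 = 2.4743

ranges = [0.7558, 0.6315, 0.2795, 2.4743]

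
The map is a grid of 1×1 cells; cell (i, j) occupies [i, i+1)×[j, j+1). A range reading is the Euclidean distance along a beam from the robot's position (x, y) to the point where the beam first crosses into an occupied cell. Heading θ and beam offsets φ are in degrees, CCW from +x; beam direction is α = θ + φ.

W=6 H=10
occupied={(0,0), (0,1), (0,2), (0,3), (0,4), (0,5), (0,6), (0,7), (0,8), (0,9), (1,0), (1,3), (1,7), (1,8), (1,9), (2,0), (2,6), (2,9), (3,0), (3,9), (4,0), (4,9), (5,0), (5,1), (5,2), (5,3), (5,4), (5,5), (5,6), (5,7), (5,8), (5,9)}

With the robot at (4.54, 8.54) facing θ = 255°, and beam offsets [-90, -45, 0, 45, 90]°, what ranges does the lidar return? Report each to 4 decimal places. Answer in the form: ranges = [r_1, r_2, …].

beam 1: φ=-90°, α=165°
  dir = (cos 165°, sin 165°) = (-0.9659, 0.2588); from cell (4,8)
  next x-line at t=0.5590, next y-line at t=1.7773; Δt_x=1.0353, Δt_y=3.8637
    x: enter (3,8) at t=0.5590
    x: enter (2,8) at t=1.5943
    y: enter (2,9) at t=1.7773 ← occupied
  → r_1 = 1.7773
beam 2: φ=-45°, α=210°
  dir = (cos 210°, sin 210°) = (-0.8660, -0.5000); from cell (4,8)
  next x-line at t=0.6235, next y-line at t=1.0800; Δt_x=1.1547, Δt_y=2.0000
    x: enter (3,8) at t=0.6235
    y: enter (3,7) at t=1.0800
    x: enter (2,7) at t=1.7782
    x: enter (1,7) at t=2.9329 ← occupied
  → r_2 = 2.9329
beam 3: φ=0°, α=255°
  dir = (cos 255°, sin 255°) = (-0.2588, -0.9659); from cell (4,8)
  next x-line at t=2.0864, next y-line at t=0.5590; Δt_x=3.8637, Δt_y=1.0353
    y: enter (4,7) at t=0.5590
    y: enter (4,6) at t=1.5943
    x: enter (3,6) at t=2.0864
    y: enter (3,5) at t=2.6296
    y: enter (3,4) at t=3.6649
    y: enter (3,3) at t=4.7002
    y: enter (3,2) at t=5.7354
    x: enter (2,2) at t=5.9501
    y: enter (2,1) at t=6.7707
    y: enter (2,0) at t=7.8060 ← occupied
  → r_3 = 7.8060
beam 4: φ=45°, α=300°
  dir = (cos 300°, sin 300°) = (0.5000, -0.8660); from cell (4,8)
  next x-line at t=0.9200, next y-line at t=0.6235; Δt_x=2.0000, Δt_y=1.1547
    y: enter (4,7) at t=0.6235
    x: enter (5,7) at t=0.9200 ← occupied
  → r_4 = 0.9200
beam 5: φ=90°, α=345°
  dir = (cos 345°, sin 345°) = (0.9659, -0.2588); from cell (4,8)
  next x-line at t=0.4762, next y-line at t=2.0864; Δt_x=1.0353, Δt_y=3.8637
    x: enter (5,8) at t=0.4762 ← occupied
  → r_5 = 0.4762

ranges = [1.7773, 2.9329, 7.8060, 0.9200, 0.4762]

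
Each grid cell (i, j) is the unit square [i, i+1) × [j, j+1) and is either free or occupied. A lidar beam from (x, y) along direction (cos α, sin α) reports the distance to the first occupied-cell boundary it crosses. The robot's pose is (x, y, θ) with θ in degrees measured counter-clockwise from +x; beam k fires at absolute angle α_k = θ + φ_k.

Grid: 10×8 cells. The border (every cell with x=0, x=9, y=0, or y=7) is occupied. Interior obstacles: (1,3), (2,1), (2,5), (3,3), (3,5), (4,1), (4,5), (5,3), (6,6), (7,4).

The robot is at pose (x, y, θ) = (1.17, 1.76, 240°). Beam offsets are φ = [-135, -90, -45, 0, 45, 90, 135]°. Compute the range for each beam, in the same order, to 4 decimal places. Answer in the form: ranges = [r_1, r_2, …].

ranges = [0.6568, 0.1963, 0.1760, 0.3400, 0.7868, 0.9584, 0.8593]

beam 1: φ=-135°, α=105°
  direction (-0.2588, 0.9659); cell (1,1); t to first gridline: x 0.6568, y 0.2485 (then +3.8637 / +1.0353)
    (1,2) via y @ 0.2485
    (0,2) via x @ 0.6568  # hit
  → r_1 = 0.6568
beam 2: φ=-90°, α=150°
  direction (-0.8660, 0.5000); cell (1,1); t to first gridline: x 0.1963, y 0.4800 (then +1.1547 / +2.0000)
    (0,1) via x @ 0.1963  # hit
  → r_2 = 0.1963
beam 3: φ=-45°, α=195°
  direction (-0.9659, -0.2588); cell (1,1); t to first gridline: x 0.1760, y 2.9364 (then +1.0353 / +3.8637)
    (0,1) via x @ 0.1760  # hit
  → r_3 = 0.1760
beam 4: φ=0°, α=240°
  direction (-0.5000, -0.8660); cell (1,1); t to first gridline: x 0.3400, y 0.8776 (then +2.0000 / +1.1547)
    (0,1) via x @ 0.3400  # hit
  → r_4 = 0.3400
beam 5: φ=45°, α=285°
  direction (0.2588, -0.9659); cell (1,1); t to first gridline: x 3.2069, y 0.7868 (then +3.8637 / +1.0353)
    (1,0) via y @ 0.7868  # hit
  → r_5 = 0.7868
beam 6: φ=90°, α=330°
  direction (0.8660, -0.5000); cell (1,1); t to first gridline: x 0.9584, y 1.5200 (then +1.1547 / +2.0000)
    (2,1) via x @ 0.9584  # hit
  → r_6 = 0.9584
beam 7: φ=135°, α=15°
  direction (0.9659, 0.2588); cell (1,1); t to first gridline: x 0.8593, y 0.9273 (then +1.0353 / +3.8637)
    (2,1) via x @ 0.8593  # hit
  → r_7 = 0.8593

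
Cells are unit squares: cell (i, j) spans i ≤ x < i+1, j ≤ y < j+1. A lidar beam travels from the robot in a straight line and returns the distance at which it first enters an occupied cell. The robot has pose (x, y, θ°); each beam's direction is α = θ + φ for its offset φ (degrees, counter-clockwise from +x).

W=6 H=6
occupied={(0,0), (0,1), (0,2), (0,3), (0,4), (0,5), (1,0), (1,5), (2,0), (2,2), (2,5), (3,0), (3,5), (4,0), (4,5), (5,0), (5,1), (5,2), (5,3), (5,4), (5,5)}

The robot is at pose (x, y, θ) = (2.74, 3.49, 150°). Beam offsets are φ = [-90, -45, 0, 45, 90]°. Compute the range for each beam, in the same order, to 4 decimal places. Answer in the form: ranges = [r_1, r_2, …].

ranges = [1.7436, 1.5633, 2.0092, 1.8014, 0.5658]

beam 1: φ=-90°, α=60°
  cosα=0.5000 sinα=0.8660 | (2,3) | tMaxX 0.5200 tMaxY 0.5889 | tΔX 2.0000 tΔY 1.1547
    t=0.5200 [x] (3,3)
    t=0.5889 [y] (3,4)
    t=1.7436 [y] (3,5) — stop
  → r_1 = 1.7436
beam 2: φ=-45°, α=105°
  cosα=-0.2588 sinα=0.9659 | (2,3) | tMaxX 2.8591 tMaxY 0.5280 | tΔX 3.8637 tΔY 1.0353
    t=0.5280 [y] (2,4)
    t=1.5633 [y] (2,5) — stop
  → r_2 = 1.5633
beam 3: φ=0°, α=150°
  cosα=-0.8660 sinα=0.5000 | (2,3) | tMaxX 0.8545 tMaxY 1.0200 | tΔX 1.1547 tΔY 2.0000
    t=0.8545 [x] (1,3)
    t=1.0200 [y] (1,4)
    t=2.0092 [x] (0,4) — stop
  → r_3 = 2.0092
beam 4: φ=45°, α=195°
  cosα=-0.9659 sinα=-0.2588 | (2,3) | tMaxX 0.7661 tMaxY 1.8932 | tΔX 1.0353 tΔY 3.8637
    t=0.7661 [x] (1,3)
    t=1.8014 [x] (0,3) — stop
  → r_4 = 1.8014
beam 5: φ=90°, α=240°
  cosα=-0.5000 sinα=-0.8660 | (2,3) | tMaxX 1.4800 tMaxY 0.5658 | tΔX 2.0000 tΔY 1.1547
    t=0.5658 [y] (2,2) — stop
  → r_5 = 0.5658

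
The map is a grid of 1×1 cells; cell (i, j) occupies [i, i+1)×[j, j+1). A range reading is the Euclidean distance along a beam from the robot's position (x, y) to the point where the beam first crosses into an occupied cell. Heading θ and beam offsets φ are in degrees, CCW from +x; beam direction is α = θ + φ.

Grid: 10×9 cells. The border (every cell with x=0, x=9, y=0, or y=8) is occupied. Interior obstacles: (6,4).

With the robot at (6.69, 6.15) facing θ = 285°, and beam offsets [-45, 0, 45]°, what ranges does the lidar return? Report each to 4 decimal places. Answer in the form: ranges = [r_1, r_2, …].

ranges = [1.3279, 1.1906, 2.6674]

beam 1: φ=-45°, α=240°
  direction (-0.5000, -0.8660); cell (6,6); t to first gridline: x 1.3800, y 0.1732 (then +2.0000 / +1.1547)
    (6,5) via y @ 0.1732
    (6,4) via y @ 1.3279  # hit
  → r_1 = 1.3279
beam 2: φ=0°, α=285°
  direction (0.2588, -0.9659); cell (6,6); t to first gridline: x 1.1977, y 0.1553 (then +3.8637 / +1.0353)
    (6,5) via y @ 0.1553
    (6,4) via y @ 1.1906  # hit
  → r_2 = 1.1906
beam 3: φ=45°, α=330°
  direction (0.8660, -0.5000); cell (6,6); t to first gridline: x 0.3580, y 0.3000 (then +1.1547 / +2.0000)
    (6,5) via y @ 0.3000
    (7,5) via x @ 0.3580
    (8,5) via x @ 1.5127
    (8,4) via y @ 2.3000
    (9,4) via x @ 2.6674  # hit
  → r_3 = 2.6674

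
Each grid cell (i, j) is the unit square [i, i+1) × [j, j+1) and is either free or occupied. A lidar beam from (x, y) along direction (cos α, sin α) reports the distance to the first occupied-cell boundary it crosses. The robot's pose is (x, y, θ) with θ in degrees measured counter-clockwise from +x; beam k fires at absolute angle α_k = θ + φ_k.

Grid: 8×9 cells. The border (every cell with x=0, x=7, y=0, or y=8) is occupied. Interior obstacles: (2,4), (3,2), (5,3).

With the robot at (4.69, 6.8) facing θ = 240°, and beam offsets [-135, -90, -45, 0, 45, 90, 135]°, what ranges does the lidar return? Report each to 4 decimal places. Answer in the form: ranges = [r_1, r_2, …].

beam 1: φ=-135°, α=105°
  d=(-0.2588,0.9659)  start (4,6)  tX=2.6660 tY=0.2071  stride 1/|dx|=3.8637 1/|dy|=1.0353
    cross y-line → (4,7), t=0.2071
    cross y-line → (4,8), t=1.2423 (wall)
  → r_1 = 1.2423
beam 2: φ=-90°, α=150°
  d=(-0.8660,0.5000)  start (4,6)  tX=0.7967 tY=0.4000  stride 1/|dx|=1.1547 1/|dy|=2.0000
    cross y-line → (4,7), t=0.4000
    cross x-line → (3,7), t=0.7967
    cross x-line → (2,7), t=1.9514
    cross y-line → (2,8), t=2.4000 (wall)
  → r_2 = 2.4000
beam 3: φ=-45°, α=195°
  d=(-0.9659,-0.2588)  start (4,6)  tX=0.7143 tY=3.0910  stride 1/|dx|=1.0353 1/|dy|=3.8637
    cross x-line → (3,6), t=0.7143
    cross x-line → (2,6), t=1.7496
    cross x-line → (1,6), t=2.7849
    cross y-line → (1,5), t=3.0910
    cross x-line → (0,5), t=3.8202 (wall)
  → r_3 = 3.8202
beam 4: φ=0°, α=240°
  d=(-0.5000,-0.8660)  start (4,6)  tX=1.3800 tY=0.9238  stride 1/|dx|=2.0000 1/|dy|=1.1547
    cross y-line → (4,5), t=0.9238
    cross x-line → (3,5), t=1.3800
    cross y-line → (3,4), t=2.0785
    cross y-line → (3,3), t=3.2332
    cross x-line → (2,3), t=3.3800
    cross y-line → (2,2), t=4.3879
    cross x-line → (1,2), t=5.3800
    cross y-line → (1,1), t=5.5426
    cross y-line → (1,0), t=6.6973 (wall)
  → r_4 = 6.6973
beam 5: φ=45°, α=285°
  d=(0.2588,-0.9659)  start (4,6)  tX=1.1977 tY=0.8282  stride 1/|dx|=3.8637 1/|dy|=1.0353
    cross y-line → (4,5), t=0.8282
    cross x-line → (5,5), t=1.1977
    cross y-line → (5,4), t=1.8635
    cross y-line → (5,3), t=2.8988 (wall)
  → r_5 = 2.8988
beam 6: φ=90°, α=330°
  d=(0.8660,-0.5000)  start (4,6)  tX=0.3580 tY=1.6000  stride 1/|dx|=1.1547 1/|dy|=2.0000
    cross x-line → (5,6), t=0.3580
    cross x-line → (6,6), t=1.5127
    cross y-line → (6,5), t=1.6000
    cross x-line → (7,5), t=2.6674 (wall)
  → r_6 = 2.6674
beam 7: φ=135°, α=15°
  d=(0.9659,0.2588)  start (4,6)  tX=0.3209 tY=0.7727  stride 1/|dx|=1.0353 1/|dy|=3.8637
    cross x-line → (5,6), t=0.3209
    cross y-line → (5,7), t=0.7727
    cross x-line → (6,7), t=1.3562
    cross x-line → (7,7), t=2.3915 (wall)
  → r_7 = 2.3915

ranges = [1.2423, 2.4000, 3.8202, 6.6973, 2.8988, 2.6674, 2.3915]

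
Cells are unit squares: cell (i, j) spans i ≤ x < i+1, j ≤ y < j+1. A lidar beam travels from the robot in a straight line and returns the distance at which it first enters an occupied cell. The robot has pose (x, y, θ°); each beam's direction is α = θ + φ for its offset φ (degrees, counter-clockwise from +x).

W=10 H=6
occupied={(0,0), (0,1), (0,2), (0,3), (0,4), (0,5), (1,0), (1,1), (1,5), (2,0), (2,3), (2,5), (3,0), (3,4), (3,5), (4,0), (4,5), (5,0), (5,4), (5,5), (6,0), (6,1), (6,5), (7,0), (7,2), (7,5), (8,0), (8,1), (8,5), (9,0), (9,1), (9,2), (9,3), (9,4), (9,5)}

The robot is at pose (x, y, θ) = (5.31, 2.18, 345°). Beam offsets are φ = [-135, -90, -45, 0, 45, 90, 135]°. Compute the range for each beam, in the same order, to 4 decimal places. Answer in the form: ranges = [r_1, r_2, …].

beam 1: φ=-135°, α=210°
  dir = (cos 210°, sin 210°) = (-0.8660, -0.5000); from cell (5,2)
  next x-line at t=0.3580, next y-line at t=0.3600; Δt_x=1.1547, Δt_y=2.0000
    x: enter (4,2) at t=0.3580
    y: enter (4,1) at t=0.3600
    x: enter (3,1) at t=1.5127
    y: enter (3,0) at t=2.3600 ← occupied
  → r_1 = 2.3600
beam 2: φ=-90°, α=255°
  dir = (cos 255°, sin 255°) = (-0.2588, -0.9659); from cell (5,2)
  next x-line at t=1.1977, next y-line at t=0.1863; Δt_x=3.8637, Δt_y=1.0353
    y: enter (5,1) at t=0.1863
    x: enter (4,1) at t=1.1977
    y: enter (4,0) at t=1.2216 ← occupied
  → r_2 = 1.2216
beam 3: φ=-45°, α=300°
  dir = (cos 300°, sin 300°) = (0.5000, -0.8660); from cell (5,2)
  next x-line at t=1.3800, next y-line at t=0.2078; Δt_x=2.0000, Δt_y=1.1547
    y: enter (5,1) at t=0.2078
    y: enter (5,0) at t=1.3625 ← occupied
  → r_3 = 1.3625
beam 4: φ=0°, α=345°
  dir = (cos 345°, sin 345°) = (0.9659, -0.2588); from cell (5,2)
  next x-line at t=0.7143, next y-line at t=0.6955; Δt_x=1.0353, Δt_y=3.8637
    y: enter (5,1) at t=0.6955
    x: enter (6,1) at t=0.7143 ← occupied
  → r_4 = 0.7143
beam 5: φ=45°, α=30°
  dir = (cos 30°, sin 30°) = (0.8660, 0.5000); from cell (5,2)
  next x-line at t=0.7967, next y-line at t=1.6400; Δt_x=1.1547, Δt_y=2.0000
    x: enter (6,2) at t=0.7967
    y: enter (6,3) at t=1.6400
    x: enter (7,3) at t=1.9514
    x: enter (8,3) at t=3.1061
    y: enter (8,4) at t=3.6400
    x: enter (9,4) at t=4.2608 ← occupied
  → r_5 = 4.2608
beam 6: φ=90°, α=75°
  dir = (cos 75°, sin 75°) = (0.2588, 0.9659); from cell (5,2)
  next x-line at t=2.6660, next y-line at t=0.8489; Δt_x=3.8637, Δt_y=1.0353
    y: enter (5,3) at t=0.8489
    y: enter (5,4) at t=1.8842 ← occupied
  → r_6 = 1.8842
beam 7: φ=135°, α=120°
  dir = (cos 120°, sin 120°) = (-0.5000, 0.8660); from cell (5,2)
  next x-line at t=0.6200, next y-line at t=0.9469; Δt_x=2.0000, Δt_y=1.1547
    x: enter (4,2) at t=0.6200
    y: enter (4,3) at t=0.9469
    y: enter (4,4) at t=2.1016
    x: enter (3,4) at t=2.6200 ← occupied
  → r_7 = 2.6200

ranges = [2.3600, 1.2216, 1.3625, 0.7143, 4.2608, 1.8842, 2.6200]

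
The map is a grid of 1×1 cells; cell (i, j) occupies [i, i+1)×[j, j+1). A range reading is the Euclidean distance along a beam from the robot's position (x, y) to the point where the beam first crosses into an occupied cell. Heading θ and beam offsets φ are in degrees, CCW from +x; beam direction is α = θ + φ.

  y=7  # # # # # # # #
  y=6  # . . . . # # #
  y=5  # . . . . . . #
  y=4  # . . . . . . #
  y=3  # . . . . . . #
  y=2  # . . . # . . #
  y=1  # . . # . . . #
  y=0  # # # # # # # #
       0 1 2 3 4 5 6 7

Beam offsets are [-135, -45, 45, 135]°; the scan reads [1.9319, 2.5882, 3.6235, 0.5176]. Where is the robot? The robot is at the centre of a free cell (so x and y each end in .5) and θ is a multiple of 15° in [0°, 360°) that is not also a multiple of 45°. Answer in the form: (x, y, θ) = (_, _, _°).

The pose lattice has 32·16 = 512 candidates. Test each by forward raycasting.
  (5.5, 3.5, 210°): beam 1 = 2.5882 ≠ 1.9319 ✗
  (4.5, 3.5, 105°): beam 1 = 2.8868 ≠ 1.9319 ✗
  (4.5, 6.5, 105°): beam 1 = 0.5774 ≠ 1.9319 ✗
  (3.5, 2.5, 285°): beam 1 = 2.8868 ≠ 1.9319 ✗
  …
  (1.5, 3.5, 30°): r_1=1.9319, r_2=2.5882, r_3=3.6235, r_4=0.5176 — all match ✓
Only this pose fits every beam.

(x, y, θ) = (1.5, 3.5, 30°)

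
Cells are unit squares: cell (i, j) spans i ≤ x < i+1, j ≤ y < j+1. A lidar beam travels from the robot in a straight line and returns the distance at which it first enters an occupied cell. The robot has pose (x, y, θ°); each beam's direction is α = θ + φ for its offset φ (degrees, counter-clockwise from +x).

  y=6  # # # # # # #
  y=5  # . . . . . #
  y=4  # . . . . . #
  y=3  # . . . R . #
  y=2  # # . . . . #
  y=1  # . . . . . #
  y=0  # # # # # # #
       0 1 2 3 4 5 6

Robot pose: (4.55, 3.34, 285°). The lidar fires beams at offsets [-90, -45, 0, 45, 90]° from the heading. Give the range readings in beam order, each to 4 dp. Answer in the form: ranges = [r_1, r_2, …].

ranges = [2.6400, 2.7020, 2.4225, 1.6743, 1.5012]

beam 1: φ=-90°, α=195°
  d=(-0.9659,-0.2588)  start (4,3)  tX=0.5694 tY=1.3137  stride 1/|dx|=1.0353 1/|dy|=3.8637
    cross x-line → (3,3), t=0.5694
    cross y-line → (3,2), t=1.3137
    cross x-line → (2,2), t=1.6047
    cross x-line → (1,2), t=2.6400 (wall)
  → r_1 = 2.6400
beam 2: φ=-45°, α=240°
  d=(-0.5000,-0.8660)  start (4,3)  tX=1.1000 tY=0.3926  stride 1/|dx|=2.0000 1/|dy|=1.1547
    cross y-line → (4,2), t=0.3926
    cross x-line → (3,2), t=1.1000
    cross y-line → (3,1), t=1.5473
    cross y-line → (3,0), t=2.7020 (wall)
  → r_2 = 2.7020
beam 3: φ=0°, α=285°
  d=(0.2588,-0.9659)  start (4,3)  tX=1.7387 tY=0.3520  stride 1/|dx|=3.8637 1/|dy|=1.0353
    cross y-line → (4,2), t=0.3520
    cross y-line → (4,1), t=1.3873
    cross x-line → (5,1), t=1.7387
    cross y-line → (5,0), t=2.4225 (wall)
  → r_3 = 2.4225
beam 4: φ=45°, α=330°
  d=(0.8660,-0.5000)  start (4,3)  tX=0.5196 tY=0.6800  stride 1/|dx|=1.1547 1/|dy|=2.0000
    cross x-line → (5,3), t=0.5196
    cross y-line → (5,2), t=0.6800
    cross x-line → (6,2), t=1.6743 (wall)
  → r_4 = 1.6743
beam 5: φ=90°, α=15°
  d=(0.9659,0.2588)  start (4,3)  tX=0.4659 tY=2.5500  stride 1/|dx|=1.0353 1/|dy|=3.8637
    cross x-line → (5,3), t=0.4659
    cross x-line → (6,3), t=1.5012 (wall)
  → r_5 = 1.5012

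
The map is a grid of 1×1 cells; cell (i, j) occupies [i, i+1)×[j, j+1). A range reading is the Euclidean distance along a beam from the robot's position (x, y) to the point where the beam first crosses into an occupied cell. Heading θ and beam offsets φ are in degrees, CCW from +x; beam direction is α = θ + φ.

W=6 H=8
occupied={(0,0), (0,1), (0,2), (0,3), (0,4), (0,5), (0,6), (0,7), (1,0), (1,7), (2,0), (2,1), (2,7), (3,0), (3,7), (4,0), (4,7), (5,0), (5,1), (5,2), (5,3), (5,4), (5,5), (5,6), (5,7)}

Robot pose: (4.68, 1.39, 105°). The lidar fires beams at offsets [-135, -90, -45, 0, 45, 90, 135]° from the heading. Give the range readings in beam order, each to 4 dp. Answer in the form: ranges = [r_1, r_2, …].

beam 1: φ=-135°, α=330°
  d=(0.8660,-0.5000)  start (4,1)  tX=0.3695 tY=0.7800  stride 1/|dx|=1.1547 1/|dy|=2.0000
    cross x-line → (5,1), t=0.3695 (wall)
  → r_1 = 0.3695
beam 2: φ=-90°, α=15°
  d=(0.9659,0.2588)  start (4,1)  tX=0.3313 tY=2.3569  stride 1/|dx|=1.0353 1/|dy|=3.8637
    cross x-line → (5,1), t=0.3313 (wall)
  → r_2 = 0.3313
beam 3: φ=-45°, α=60°
  d=(0.5000,0.8660)  start (4,1)  tX=0.6400 tY=0.7044  stride 1/|dx|=2.0000 1/|dy|=1.1547
    cross x-line → (5,1), t=0.6400 (wall)
  → r_3 = 0.6400
beam 4: φ=0°, α=105°
  d=(-0.2588,0.9659)  start (4,1)  tX=2.6273 tY=0.6315  stride 1/|dx|=3.8637 1/|dy|=1.0353
    cross y-line → (4,2), t=0.6315
    cross y-line → (4,3), t=1.6668
    cross x-line → (3,3), t=2.6273
    cross y-line → (3,4), t=2.7021
    cross y-line → (3,5), t=3.7373
    cross y-line → (3,6), t=4.7726
    cross y-line → (3,7), t=5.8079 (wall)
  → r_4 = 5.8079
beam 5: φ=45°, α=150°
  d=(-0.8660,0.5000)  start (4,1)  tX=0.7852 tY=1.2200  stride 1/|dx|=1.1547 1/|dy|=2.0000
    cross x-line → (3,1), t=0.7852
    cross y-line → (3,2), t=1.2200
    cross x-line → (2,2), t=1.9399
    cross x-line → (1,2), t=3.0946
    cross y-line → (1,3), t=3.2200
    cross x-line → (0,3), t=4.2493 (wall)
  → r_5 = 4.2493
beam 6: φ=90°, α=195°
  d=(-0.9659,-0.2588)  start (4,1)  tX=0.7040 tY=1.5068  stride 1/|dx|=1.0353 1/|dy|=3.8637
    cross x-line → (3,1), t=0.7040
    cross y-line → (3,0), t=1.5068 (wall)
  → r_6 = 1.5068
beam 7: φ=135°, α=240°
  d=(-0.5000,-0.8660)  start (4,1)  tX=1.3600 tY=0.4503  stride 1/|dx|=2.0000 1/|dy|=1.1547
    cross y-line → (4,0), t=0.4503 (wall)
  → r_7 = 0.4503

ranges = [0.3695, 0.3313, 0.6400, 5.8079, 4.2493, 1.5068, 0.4503]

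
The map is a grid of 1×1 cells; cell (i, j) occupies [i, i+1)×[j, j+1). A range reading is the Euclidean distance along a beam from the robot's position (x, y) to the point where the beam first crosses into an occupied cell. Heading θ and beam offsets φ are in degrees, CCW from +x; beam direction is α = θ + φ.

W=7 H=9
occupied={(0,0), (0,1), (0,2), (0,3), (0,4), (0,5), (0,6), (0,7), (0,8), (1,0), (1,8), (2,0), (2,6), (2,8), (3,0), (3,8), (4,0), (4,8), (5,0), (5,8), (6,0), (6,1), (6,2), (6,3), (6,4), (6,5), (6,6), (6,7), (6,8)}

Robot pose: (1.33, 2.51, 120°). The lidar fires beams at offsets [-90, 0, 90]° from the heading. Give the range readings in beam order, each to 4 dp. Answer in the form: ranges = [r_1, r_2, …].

beam 1: φ=-90°, α=30°
  direction (0.8660, 0.5000); cell (1,2); t to first gridline: x 0.7736, y 0.9800 (then +1.1547 / +2.0000)
    (2,2) via x @ 0.7736
    (2,3) via y @ 0.9800
    (3,3) via x @ 1.9283
    (3,4) via y @ 2.9800
    (4,4) via x @ 3.0831
    (5,4) via x @ 4.2378
    (5,5) via y @ 4.9800
    (6,5) via x @ 5.3925  # hit
  → r_1 = 5.3925
beam 2: φ=0°, α=120°
  direction (-0.5000, 0.8660); cell (1,2); t to first gridline: x 0.6600, y 0.5658 (then +2.0000 / +1.1547)
    (1,3) via y @ 0.5658
    (0,3) via x @ 0.6600  # hit
  → r_2 = 0.6600
beam 3: φ=90°, α=210°
  direction (-0.8660, -0.5000); cell (1,2); t to first gridline: x 0.3811, y 1.0200 (then +1.1547 / +2.0000)
    (0,2) via x @ 0.3811  # hit
  → r_3 = 0.3811

ranges = [5.3925, 0.6600, 0.3811]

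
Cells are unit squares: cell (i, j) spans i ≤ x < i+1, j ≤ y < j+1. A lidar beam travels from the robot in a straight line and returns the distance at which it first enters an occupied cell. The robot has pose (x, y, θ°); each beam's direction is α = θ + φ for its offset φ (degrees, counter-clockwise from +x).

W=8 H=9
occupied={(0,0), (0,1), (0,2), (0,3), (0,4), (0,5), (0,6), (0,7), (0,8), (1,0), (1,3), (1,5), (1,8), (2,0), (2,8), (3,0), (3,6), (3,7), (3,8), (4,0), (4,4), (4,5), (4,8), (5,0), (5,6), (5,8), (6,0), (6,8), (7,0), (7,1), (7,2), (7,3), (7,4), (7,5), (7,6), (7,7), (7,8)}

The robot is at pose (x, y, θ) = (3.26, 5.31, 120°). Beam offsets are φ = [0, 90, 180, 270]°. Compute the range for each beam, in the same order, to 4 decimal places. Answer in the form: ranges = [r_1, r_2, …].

ranges = [3.1061, 2.6096, 1.4800, 0.8545]

beam 1: φ=0°, α=120°
  d=(-0.5000,0.8660)  start (3,5)  tX=0.5200 tY=0.7967  stride 1/|dx|=2.0000 1/|dy|=1.1547
    cross x-line → (2,5), t=0.5200
    cross y-line → (2,6), t=0.7967
    cross y-line → (2,7), t=1.9514
    cross x-line → (1,7), t=2.5200
    cross y-line → (1,8), t=3.1061 (wall)
  → r_1 = 3.1061
beam 2: φ=90°, α=210°
  d=(-0.8660,-0.5000)  start (3,5)  tX=0.3002 tY=0.6200  stride 1/|dx|=1.1547 1/|dy|=2.0000
    cross x-line → (2,5), t=0.3002
    cross y-line → (2,4), t=0.6200
    cross x-line → (1,4), t=1.4549
    cross x-line → (0,4), t=2.6096 (wall)
  → r_2 = 2.6096
beam 3: φ=180°, α=300°
  d=(0.5000,-0.8660)  start (3,5)  tX=1.4800 tY=0.3580  stride 1/|dx|=2.0000 1/|dy|=1.1547
    cross y-line → (3,4), t=0.3580
    cross x-line → (4,4), t=1.4800 (wall)
  → r_3 = 1.4800
beam 4: φ=270°, α=30°
  d=(0.8660,0.5000)  start (3,5)  tX=0.8545 tY=1.3800  stride 1/|dx|=1.1547 1/|dy|=2.0000
    cross x-line → (4,5), t=0.8545 (wall)
  → r_4 = 0.8545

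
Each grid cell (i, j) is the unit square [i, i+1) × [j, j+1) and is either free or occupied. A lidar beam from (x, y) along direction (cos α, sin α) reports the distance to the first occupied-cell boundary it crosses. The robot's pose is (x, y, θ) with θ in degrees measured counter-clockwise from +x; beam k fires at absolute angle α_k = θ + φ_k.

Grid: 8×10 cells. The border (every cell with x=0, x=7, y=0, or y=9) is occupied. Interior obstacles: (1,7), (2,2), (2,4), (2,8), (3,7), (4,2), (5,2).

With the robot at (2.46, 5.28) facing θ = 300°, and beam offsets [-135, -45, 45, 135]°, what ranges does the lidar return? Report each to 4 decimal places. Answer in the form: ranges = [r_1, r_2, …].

beam 1: φ=-135°, α=165°
  d=(-0.9659,0.2588)  start (2,5)  tX=0.4762 tY=2.7819  stride 1/|dx|=1.0353 1/|dy|=3.8637
    cross x-line → (1,5), t=0.4762
    cross x-line → (0,5), t=1.5115 (wall)
  → r_1 = 1.5115
beam 2: φ=-45°, α=255°
  d=(-0.2588,-0.9659)  start (2,5)  tX=1.7773 tY=0.2899  stride 1/|dx|=3.8637 1/|dy|=1.0353
    cross y-line → (2,4), t=0.2899 (wall)
  → r_2 = 0.2899
beam 3: φ=45°, α=345°
  d=(0.9659,-0.2588)  start (2,5)  tX=0.5590 tY=1.0818  stride 1/|dx|=1.0353 1/|dy|=3.8637
    cross x-line → (3,5), t=0.5590
    cross y-line → (3,4), t=1.0818
    cross x-line → (4,4), t=1.5943
    cross x-line → (5,4), t=2.6296
    cross x-line → (6,4), t=3.6649
    cross x-line → (7,4), t=4.7002 (wall)
  → r_3 = 4.7002
beam 4: φ=135°, α=75°
  d=(0.2588,0.9659)  start (2,5)  tX=2.0864 tY=0.7454  stride 1/|dx|=3.8637 1/|dy|=1.0353
    cross y-line → (2,6), t=0.7454
    cross y-line → (2,7), t=1.7807
    cross x-line → (3,7), t=2.0864 (wall)
  → r_4 = 2.0864

ranges = [1.5115, 0.2899, 4.7002, 2.0864]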